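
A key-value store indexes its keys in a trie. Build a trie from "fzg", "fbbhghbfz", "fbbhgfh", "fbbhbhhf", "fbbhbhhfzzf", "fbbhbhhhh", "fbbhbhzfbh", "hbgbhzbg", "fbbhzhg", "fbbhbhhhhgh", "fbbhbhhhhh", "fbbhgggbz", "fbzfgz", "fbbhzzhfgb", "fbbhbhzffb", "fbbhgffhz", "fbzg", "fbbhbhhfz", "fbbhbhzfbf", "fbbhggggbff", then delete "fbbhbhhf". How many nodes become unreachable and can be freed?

After clearing the end-marker at "fbbhbhhf", prune upward until reaching a node still needed by another word.
Every node on "fbbhbhhf" is still needed (e.g. by "fbbhbhhfzzf"), so nothing is freed.
Nodes removed: 0

0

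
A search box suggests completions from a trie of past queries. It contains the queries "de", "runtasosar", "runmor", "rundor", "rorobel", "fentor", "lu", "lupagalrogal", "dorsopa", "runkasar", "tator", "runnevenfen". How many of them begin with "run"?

Walk to "run"; the words in its subtree are exactly those with that prefix.
Words under "run": rundor, runkasar, runmor, runnevenfen, runtasosar
Count: 5

5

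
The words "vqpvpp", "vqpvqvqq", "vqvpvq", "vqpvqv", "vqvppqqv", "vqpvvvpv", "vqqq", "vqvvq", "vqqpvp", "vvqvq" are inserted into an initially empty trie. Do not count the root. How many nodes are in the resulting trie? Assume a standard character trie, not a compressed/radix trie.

For each word, the new-node count is its length minus the longest prefix already in the trie:
  "vqpvpp" → 6 new (v, q, p, v, p, p)
  "vqpvqvqq" → prefix "vqpv" already present; 4 new (q, v, q, q)
  "vqvpvq" → prefix "vq" already present; 4 new (v, p, v, q)
  "vqpvqv" → prefix "vqpvqv" already present; 0 new (none)
  "vqvppqqv" → prefix "vqvp" already present; 4 new (p, q, q, v)
  "vqpvvvpv" → prefix "vqpv" already present; 4 new (v, v, p, v)
  "vqqq" → prefix "vq" already present; 2 new (q, q)
  "vqvvq" → prefix "vqv" already present; 2 new (v, q)
  "vqqpvp" → prefix "vqq" already present; 3 new (p, v, p)
  "vvqvq" → prefix "v" already present; 4 new (v, q, v, q)
Total nodes = 6 + 4 + 4 + 0 + 4 + 4 + 2 + 2 + 3 + 4 = 33

33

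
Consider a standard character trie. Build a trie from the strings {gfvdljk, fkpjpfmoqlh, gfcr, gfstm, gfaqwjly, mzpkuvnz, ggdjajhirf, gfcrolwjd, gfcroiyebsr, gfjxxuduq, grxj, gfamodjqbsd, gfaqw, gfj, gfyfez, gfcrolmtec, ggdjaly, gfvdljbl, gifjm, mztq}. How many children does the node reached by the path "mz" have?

2

The children of the "mz" node are the distinct next characters among strings starting with "mz".
Distinct next characters after "mz": p, t.
That node has 2 child edges.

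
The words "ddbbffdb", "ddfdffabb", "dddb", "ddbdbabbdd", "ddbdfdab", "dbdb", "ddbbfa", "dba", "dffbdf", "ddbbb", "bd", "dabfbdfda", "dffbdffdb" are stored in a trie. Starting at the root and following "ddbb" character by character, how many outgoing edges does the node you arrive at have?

2

The children of the "ddbb" node are the distinct next characters among strings starting with "ddbb".
Characters that immediately follow "ddbb" among the stored strings: {b, f}.
That node has 2 child edges.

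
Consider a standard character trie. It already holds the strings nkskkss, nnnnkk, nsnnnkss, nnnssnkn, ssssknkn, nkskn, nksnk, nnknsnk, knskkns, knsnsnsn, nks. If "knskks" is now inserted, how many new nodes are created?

The longest prefix of "knskks" already in the trie is "knskk" (length 5).
Each of the 1 remaining characters creates one node.

1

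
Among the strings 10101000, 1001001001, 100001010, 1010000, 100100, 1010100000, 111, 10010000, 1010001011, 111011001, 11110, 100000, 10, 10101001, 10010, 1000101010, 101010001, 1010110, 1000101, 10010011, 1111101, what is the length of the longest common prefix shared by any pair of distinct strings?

8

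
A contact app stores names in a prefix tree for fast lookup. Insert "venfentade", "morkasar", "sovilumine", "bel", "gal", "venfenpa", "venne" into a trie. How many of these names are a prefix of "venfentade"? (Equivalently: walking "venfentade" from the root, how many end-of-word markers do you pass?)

Traverse "venfentade" character by character; count nodes along the way that are marked as word ends.
Prefixes of the query that are stored words: "venfentade"
Count: 1

1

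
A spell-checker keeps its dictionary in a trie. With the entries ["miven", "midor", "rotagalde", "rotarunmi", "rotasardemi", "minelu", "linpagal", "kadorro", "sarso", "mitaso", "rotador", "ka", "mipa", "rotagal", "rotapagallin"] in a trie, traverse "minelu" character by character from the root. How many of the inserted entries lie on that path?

Check each prefix of "minelu" against the stored set — each match is an end-marker on the path.
Prefixes of the query that are stored words: "minelu"
Count: 1

1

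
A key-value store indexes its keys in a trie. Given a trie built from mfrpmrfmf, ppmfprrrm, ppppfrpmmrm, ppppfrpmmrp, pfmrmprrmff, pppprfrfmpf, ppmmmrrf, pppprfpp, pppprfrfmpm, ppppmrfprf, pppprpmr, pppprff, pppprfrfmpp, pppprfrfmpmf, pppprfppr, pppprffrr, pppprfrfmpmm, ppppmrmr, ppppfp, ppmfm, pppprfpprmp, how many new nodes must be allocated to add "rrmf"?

4

"rrmf" shares no prefix with any stored word, so all 4 characters open new nodes.
4 − 0 = 4 new nodes.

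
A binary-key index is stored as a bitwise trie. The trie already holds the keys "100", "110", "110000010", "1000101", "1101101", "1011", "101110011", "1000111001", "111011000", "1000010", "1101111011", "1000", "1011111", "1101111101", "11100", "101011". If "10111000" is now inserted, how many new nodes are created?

1

"1011100" is already a path in the trie; the remaining "0" must be added.
New nodes needed: |"10111000"| − 7 = 8 − 7 = 1.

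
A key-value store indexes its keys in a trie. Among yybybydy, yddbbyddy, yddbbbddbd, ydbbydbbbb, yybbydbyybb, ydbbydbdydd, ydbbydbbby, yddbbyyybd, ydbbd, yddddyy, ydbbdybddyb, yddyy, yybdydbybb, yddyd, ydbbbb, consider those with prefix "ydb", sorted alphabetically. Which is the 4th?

ydbbydbbbb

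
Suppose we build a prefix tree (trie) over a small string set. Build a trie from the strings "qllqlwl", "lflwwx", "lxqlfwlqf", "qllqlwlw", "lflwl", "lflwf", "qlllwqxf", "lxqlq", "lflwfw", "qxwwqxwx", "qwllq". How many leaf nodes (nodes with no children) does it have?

A leaf is a node with no children — equivalently, the end of a word that is not a proper prefix of any other stored word.
Those words: "lflwfw", "lflwl", "lflwwx", "lxqlfwlqf", "lxqlq", "qlllwqxf", "qllqlwlw", "qwllq", "qxwwqxwx"
Leaf count: 9

9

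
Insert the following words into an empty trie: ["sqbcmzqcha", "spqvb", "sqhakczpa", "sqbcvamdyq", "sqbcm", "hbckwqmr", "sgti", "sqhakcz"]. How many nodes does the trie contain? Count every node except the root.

Count nodes per top-level branch (shared prefixes stored once):
  'h'-branch (hbckwqmr): 8 nodes
  's'-branch (sgti, spqvb, sqbcm, sqbcmzqcha, sqbcvamdyq, sqhakcz, sqhakczpa): 30 nodes
Sum: 38

38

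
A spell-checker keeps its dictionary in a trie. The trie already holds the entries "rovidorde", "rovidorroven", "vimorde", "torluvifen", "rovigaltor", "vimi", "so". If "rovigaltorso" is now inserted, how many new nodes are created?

The longest prefix of "rovigaltorso" already in the trie is "rovigaltor" (length 10).
So 12 − 10 = 2 new nodes.

2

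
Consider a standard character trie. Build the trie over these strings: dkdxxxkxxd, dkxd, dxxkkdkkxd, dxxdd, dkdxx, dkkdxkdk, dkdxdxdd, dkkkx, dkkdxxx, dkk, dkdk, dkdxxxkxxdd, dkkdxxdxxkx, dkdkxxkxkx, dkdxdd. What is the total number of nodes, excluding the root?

Count nodes per top-level branch (shared prefixes stored once):
  'd'-branch (dkdk, dkdkxxkxkx, dkdxdd, dkdxdxdd, dkdxx, dkdxxxkxxd, dkdxxxkxxdd, dkk, dkkdxkdk, dkkdxxdxxkx, dkkdxxx, dkkkx, dkxd, dxxdd, dxxkkdkkxd): 51 nodes
Sum: 51

51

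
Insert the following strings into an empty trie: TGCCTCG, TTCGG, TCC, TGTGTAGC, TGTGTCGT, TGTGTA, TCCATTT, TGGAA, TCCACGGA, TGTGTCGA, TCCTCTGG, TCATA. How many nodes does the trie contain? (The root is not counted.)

Insert word by word; a character creates a node only if that edge doesn't already exist:
  "TGCCTCG" → 7 new (T, G, C, C, T, C, G)
  "TTCGG" → prefix "T" already present; 4 new (T, C, G, G)
  "TCC" → prefix "T" already present; 2 new (C, C)
  "TGTGTAGC" → prefix "TG" already present; 6 new (T, G, T, A, G, C)
  "TGTGTCGT" → prefix "TGTGT" already present; 3 new (C, G, T)
  "TGTGTA" → prefix "TGTGTA" already present; 0 new (none)
  "TCCATTT" → prefix "TCC" already present; 4 new (A, T, T, T)
  "TGGAA" → prefix "TG" already present; 3 new (G, A, A)
  "TCCACGGA" → prefix "TCCA" already present; 4 new (C, G, G, A)
  "TGTGTCGA" → prefix "TGTGTCG" already present; 1 new (A)
  "TCCTCTGG" → prefix "TCC" already present; 5 new (T, C, T, G, G)
  "TCATA" → prefix "TC" already present; 3 new (A, T, A)
Total nodes = 7 + 4 + 2 + 6 + 3 + 0 + 4 + 3 + 4 + 1 + 5 + 3 = 42

42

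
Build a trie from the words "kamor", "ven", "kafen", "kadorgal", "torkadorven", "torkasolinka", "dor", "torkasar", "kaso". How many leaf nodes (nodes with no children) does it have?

A leaf is a node with no children — equivalently, the end of a word that is not a proper prefix of any other stored word.
Those words: "dor", "kadorgal", "kafen", "kamor", "kaso", "torkadorven", "torkasar", "torkasolinka", "ven"
Leaf count: 9

9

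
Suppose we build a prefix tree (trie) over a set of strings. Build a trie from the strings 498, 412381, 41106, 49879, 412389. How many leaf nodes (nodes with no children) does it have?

4

A leaf is a node with no children — equivalently, the end of a word that is not a proper prefix of any other stored word.
Those words: "41106", "412381", "412389", "49879"
Leaf count: 4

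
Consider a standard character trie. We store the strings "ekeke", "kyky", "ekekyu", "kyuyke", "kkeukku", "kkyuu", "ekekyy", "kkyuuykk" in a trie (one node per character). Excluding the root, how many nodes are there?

28

Count nodes per top-level branch (shared prefixes stored once):
  'e'-branch (ekeke, ekekyu, ekekyy): 8 nodes
  'k'-branch (kkeukku, kkyuu, kkyuuykk, kyky, kyuyke): 20 nodes
Sum: 28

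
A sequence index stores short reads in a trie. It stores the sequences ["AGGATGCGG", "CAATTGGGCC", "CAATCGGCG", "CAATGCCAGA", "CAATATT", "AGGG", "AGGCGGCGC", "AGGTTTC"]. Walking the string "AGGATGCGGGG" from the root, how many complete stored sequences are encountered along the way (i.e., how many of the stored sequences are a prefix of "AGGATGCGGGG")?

1

Traverse "AGGATGCGGGG" character by character; count nodes along the way that are marked as word ends.
Prefixes of the query that are stored words: "AGGATGCGG"
Count: 1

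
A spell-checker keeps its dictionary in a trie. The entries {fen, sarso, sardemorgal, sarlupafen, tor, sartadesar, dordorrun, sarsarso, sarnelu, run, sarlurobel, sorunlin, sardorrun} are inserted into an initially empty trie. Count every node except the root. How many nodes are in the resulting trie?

70

Insert word by word; a character creates a node only if that edge doesn't already exist:
  "fen" → 3 new (f, e, n)
  "sarso" → 5 new (s, a, r, s, o)
  "sardemorgal" → prefix "sar" already present; 8 new (d, e, m, o, r, g, a, l)
  "sarlupafen" → prefix "sar" already present; 7 new (l, u, p, a, f, e, n)
  "tor" → 3 new (t, o, r)
  "sartadesar" → prefix "sar" already present; 7 new (t, a, d, e, s, a, r)
  "dordorrun" → 9 new (d, o, r, d, o, r, r, u, n)
  "sarsarso" → prefix "sars" already present; 4 new (a, r, s, o)
  "sarnelu" → prefix "sar" already present; 4 new (n, e, l, u)
  "run" → 3 new (r, u, n)
  "sarlurobel" → prefix "sarlu" already present; 5 new (r, o, b, e, l)
  "sorunlin" → prefix "s" already present; 7 new (o, r, u, n, l, i, n)
  "sardorrun" → prefix "sard" already present; 5 new (o, r, r, u, n)
Total nodes = 3 + 5 + 8 + 7 + 3 + 7 + 9 + 4 + 4 + 3 + 5 + 7 + 5 = 70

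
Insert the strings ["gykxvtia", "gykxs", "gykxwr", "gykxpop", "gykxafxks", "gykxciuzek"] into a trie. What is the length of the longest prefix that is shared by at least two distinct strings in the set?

Look for the deepest trie node that still has at least two words in its subtree.
e.g. "gykxafxks" and "gykxciuzek" share the prefix "gykx" of length 4; no pair shares a longer one.
Longest shared-prefix length: 4

4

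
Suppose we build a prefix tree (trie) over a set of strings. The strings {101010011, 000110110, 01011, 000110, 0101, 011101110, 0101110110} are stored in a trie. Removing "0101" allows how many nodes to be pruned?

Walk "0101" from the leaf back toward the root, removing each node that no remaining word uses.
Every node on "0101" is still needed (e.g. by "01011"), so nothing is freed.
Nodes removed: 0

0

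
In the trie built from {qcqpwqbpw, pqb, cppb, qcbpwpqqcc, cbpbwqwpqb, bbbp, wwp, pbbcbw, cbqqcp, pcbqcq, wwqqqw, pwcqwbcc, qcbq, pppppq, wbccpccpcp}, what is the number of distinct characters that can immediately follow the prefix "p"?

Follow the path "p" to its node, then look at its outgoing edges.
Characters that immediately follow "p" among the stored strings: {b, c, p, q, w}.
That node has 5 child edges.

5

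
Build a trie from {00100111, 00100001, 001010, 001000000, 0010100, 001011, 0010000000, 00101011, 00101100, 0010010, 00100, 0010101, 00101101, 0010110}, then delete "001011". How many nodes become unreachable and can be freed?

0

After clearing the end-marker at "001011", prune upward until reaching a node still needed by another word.
Every node on "001011" is still needed (e.g. by "00101100"), so nothing is freed.
Nodes removed: 0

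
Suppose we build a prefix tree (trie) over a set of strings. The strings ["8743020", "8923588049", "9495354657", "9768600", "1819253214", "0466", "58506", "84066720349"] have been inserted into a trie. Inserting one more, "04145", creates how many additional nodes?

"04" is already a path in the trie; the remaining "145" must be added.
New nodes needed: |"04145"| − 2 = 5 − 2 = 3.

3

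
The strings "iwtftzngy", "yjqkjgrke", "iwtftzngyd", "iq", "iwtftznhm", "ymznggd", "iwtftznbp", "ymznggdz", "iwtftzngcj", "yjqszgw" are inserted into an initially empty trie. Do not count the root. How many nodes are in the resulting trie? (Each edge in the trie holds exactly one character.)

For each word, the new-node count is its length minus the longest prefix already in the trie:
  "iwtftzngy" → 9 new (i, w, t, f, t, z, n, g, y)
  "yjqkjgrke" → 9 new (y, j, q, k, j, g, r, k, e)
  "iwtftzngyd" → prefix "iwtftzngy" already present; 1 new (d)
  "iq" → prefix "i" already present; 1 new (q)
  "iwtftznhm" → prefix "iwtftzn" already present; 2 new (h, m)
  "ymznggd" → prefix "y" already present; 6 new (m, z, n, g, g, d)
  "iwtftznbp" → prefix "iwtftzn" already present; 2 new (b, p)
  "ymznggdz" → prefix "ymznggd" already present; 1 new (z)
  "iwtftzngcj" → prefix "iwtftzng" already present; 2 new (c, j)
  "yjqszgw" → prefix "yjq" already present; 4 new (s, z, g, w)
Total nodes = 9 + 9 + 1 + 1 + 2 + 6 + 2 + 1 + 2 + 4 = 37

37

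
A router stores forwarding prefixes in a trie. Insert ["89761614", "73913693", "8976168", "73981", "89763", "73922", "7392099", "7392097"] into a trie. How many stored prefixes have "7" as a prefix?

5

Traverse to the node for "7", then collect every word in that subtree.
Words under "7": 73913693, 7392097, 7392099, 73922, 73981
Count: 5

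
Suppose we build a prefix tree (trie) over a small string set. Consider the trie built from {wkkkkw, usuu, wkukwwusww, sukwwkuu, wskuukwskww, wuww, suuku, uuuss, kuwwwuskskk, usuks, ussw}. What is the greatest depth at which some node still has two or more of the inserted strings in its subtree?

The deepest shared node is where two words last agree before diverging.
e.g. "usuks" and "usuu" share the prefix "usu" of length 3; no pair shares a longer one.
Longest shared-prefix length: 3

3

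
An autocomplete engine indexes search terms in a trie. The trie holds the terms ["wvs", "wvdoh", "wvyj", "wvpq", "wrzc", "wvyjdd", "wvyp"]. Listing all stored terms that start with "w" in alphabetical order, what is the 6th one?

Filter for "w…" and sort: "wrzc", "wvdoh", "wvpq", "wvs", "wvyj", "wvyjdd", "wvyp"
The 6th is wvyjdd.

wvyjdd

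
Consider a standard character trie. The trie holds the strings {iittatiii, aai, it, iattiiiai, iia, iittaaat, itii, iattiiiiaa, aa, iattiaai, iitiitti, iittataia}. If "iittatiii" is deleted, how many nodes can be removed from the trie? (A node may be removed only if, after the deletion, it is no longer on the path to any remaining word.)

3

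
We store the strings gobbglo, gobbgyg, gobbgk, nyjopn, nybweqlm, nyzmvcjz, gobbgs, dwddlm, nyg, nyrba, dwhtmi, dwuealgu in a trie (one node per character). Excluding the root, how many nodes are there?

Trace insertions, counting only characters that open a new branch:
  "gobbglo" → 7 new (g, o, b, b, g, l, o)
  "gobbgyg" → prefix "gobbg" already present; 2 new (y, g)
  "gobbgk" → prefix "gobbg" already present; 1 new (k)
  "nyjopn" → 6 new (n, y, j, o, p, n)
  "nybweqlm" → prefix "ny" already present; 6 new (b, w, e, q, l, m)
  "nyzmvcjz" → prefix "ny" already present; 6 new (z, m, v, c, j, z)
  "gobbgs" → prefix "gobbg" already present; 1 new (s)
  "dwddlm" → 6 new (d, w, d, d, l, m)
  "nyg" → prefix "ny" already present; 1 new (g)
  "nyrba" → prefix "ny" already present; 3 new (r, b, a)
  "dwhtmi" → prefix "dw" already present; 4 new (h, t, m, i)
  "dwuealgu" → prefix "dw" already present; 6 new (u, e, a, l, g, u)
Total nodes = 7 + 2 + 1 + 6 + 6 + 6 + 1 + 6 + 1 + 3 + 4 + 6 = 49

49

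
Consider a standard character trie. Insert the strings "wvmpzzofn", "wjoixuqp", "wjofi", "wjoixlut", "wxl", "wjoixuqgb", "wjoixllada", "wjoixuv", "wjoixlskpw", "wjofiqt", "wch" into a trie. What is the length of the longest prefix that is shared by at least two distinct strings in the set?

7

Equivalently: take the maximum, over all pairs, of their longest common prefix length.
e.g. "wjoixuqgb" and "wjoixuqp" share the prefix "wjoixuq" of length 7; no pair shares a longer one.
Longest shared-prefix length: 7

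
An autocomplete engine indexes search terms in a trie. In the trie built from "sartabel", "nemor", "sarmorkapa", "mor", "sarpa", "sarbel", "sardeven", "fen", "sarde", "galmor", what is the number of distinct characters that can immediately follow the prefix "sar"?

5

Follow the path "sar" to its node, then look at its outgoing edges.
Characters that immediately follow "sar" among the stored strings: {b, d, m, p, t}.
That node has 5 child edges.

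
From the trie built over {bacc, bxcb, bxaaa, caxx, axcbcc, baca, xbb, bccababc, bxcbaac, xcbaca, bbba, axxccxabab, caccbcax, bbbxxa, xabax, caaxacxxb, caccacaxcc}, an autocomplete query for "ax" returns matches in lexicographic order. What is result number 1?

axcbcc

DFS of the "ax" subtree visits, in order: "axcbcc", "axxccxabab"
Position 1: axcbcc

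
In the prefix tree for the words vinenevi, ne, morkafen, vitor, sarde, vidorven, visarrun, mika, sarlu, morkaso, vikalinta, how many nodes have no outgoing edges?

11

Leaves are exactly the stored words that no other stored word extends.
Those words: "mika", "morkafen", "morkaso", "ne", "sarde", "sarlu", "vidorven", "vikalinta", "vinenevi", "visarrun", "vitor"
Leaf count: 11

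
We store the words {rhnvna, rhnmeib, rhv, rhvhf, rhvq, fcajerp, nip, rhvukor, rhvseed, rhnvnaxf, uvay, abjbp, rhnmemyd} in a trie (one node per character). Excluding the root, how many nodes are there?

Count nodes per top-level branch (shared prefixes stored once):
  'a'-branch (abjbp): 5 nodes
  'f'-branch (fcajerp): 7 nodes
  'n'-branch (nip): 3 nodes
  'r'-branch (rhnmeib, rhnmemyd, rhnvna, rhnvnaxf, rhv, rhvhf, rhvq, rhvseed, rhvukor): 27 nodes
  'u'-branch (uvay): 4 nodes
Sum: 46

46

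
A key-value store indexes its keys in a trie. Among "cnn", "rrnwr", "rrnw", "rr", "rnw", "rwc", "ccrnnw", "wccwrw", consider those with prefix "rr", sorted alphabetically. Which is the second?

rrnw

Filter for "rr…" and sort: "rr", "rrnw", "rrnwr"
Position 2: rrnw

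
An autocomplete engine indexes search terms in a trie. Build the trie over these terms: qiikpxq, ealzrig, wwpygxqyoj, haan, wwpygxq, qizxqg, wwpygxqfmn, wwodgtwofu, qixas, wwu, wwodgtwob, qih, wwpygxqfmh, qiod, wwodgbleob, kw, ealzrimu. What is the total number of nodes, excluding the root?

Insert word by word; a character creates a node only if that edge doesn't already exist:
  "qiikpxq" → 7 new (q, i, i, k, p, x, q)
  "ealzrig" → 7 new (e, a, l, z, r, i, g)
  "wwpygxqyoj" → 10 new (w, w, p, y, g, x, q, y, o, j)
  "haan" → 4 new (h, a, a, n)
  "wwpygxq" → prefix "wwpygxq" already present; 0 new (none)
  "qizxqg" → prefix "qi" already present; 4 new (z, x, q, g)
  "wwpygxqfmn" → prefix "wwpygxq" already present; 3 new (f, m, n)
  "wwodgtwofu" → prefix "ww" already present; 8 new (o, d, g, t, w, o, f, u)
  "qixas" → prefix "qi" already present; 3 new (x, a, s)
  "wwu" → prefix "ww" already present; 1 new (u)
  "wwodgtwob" → prefix "wwodgtwo" already present; 1 new (b)
  "qih" → prefix "qi" already present; 1 new (h)
  "wwpygxqfmh" → prefix "wwpygxqfm" already present; 1 new (h)
  "qiod" → prefix "qi" already present; 2 new (o, d)
  "wwodgbleob" → prefix "wwodg" already present; 5 new (b, l, e, o, b)
  "kw" → 2 new (k, w)
  "ealzrimu" → prefix "ealzri" already present; 2 new (m, u)
Total nodes = 7 + 7 + 10 + 4 + 0 + 4 + 3 + 8 + 3 + 1 + 1 + 1 + 1 + 2 + 5 + 2 + 2 = 61

61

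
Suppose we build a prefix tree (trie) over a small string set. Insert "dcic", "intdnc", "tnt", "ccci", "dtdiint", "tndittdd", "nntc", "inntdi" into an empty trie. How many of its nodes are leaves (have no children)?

8

Leaves are exactly the stored words that no other stored word extends.
Those words: "ccci", "dcic", "dtdiint", "inntdi", "intdnc", "nntc", "tndittdd", "tnt"
Leaf count: 8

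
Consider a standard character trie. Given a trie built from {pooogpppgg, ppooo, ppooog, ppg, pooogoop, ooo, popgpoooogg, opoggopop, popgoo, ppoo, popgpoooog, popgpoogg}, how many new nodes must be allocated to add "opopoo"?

The longest prefix of "opopoo" already in the trie is "opo" (length 3).
So 6 − 3 = 3 new nodes.

3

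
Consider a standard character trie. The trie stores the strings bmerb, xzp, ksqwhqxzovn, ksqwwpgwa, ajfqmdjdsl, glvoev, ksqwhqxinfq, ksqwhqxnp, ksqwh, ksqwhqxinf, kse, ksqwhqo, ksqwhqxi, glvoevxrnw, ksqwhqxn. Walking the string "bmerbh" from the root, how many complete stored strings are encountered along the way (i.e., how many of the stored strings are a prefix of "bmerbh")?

Traverse "bmerbh" character by character; count nodes along the way that are marked as word ends.
Prefixes of the query that are stored words: "bmerb"
Count: 1

1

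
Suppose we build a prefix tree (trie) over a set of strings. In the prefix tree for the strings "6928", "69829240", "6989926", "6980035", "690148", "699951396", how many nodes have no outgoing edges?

6

A leaf is a node with no children — equivalently, the end of a word that is not a proper prefix of any other stored word.
Those words: "690148", "6928", "6980035", "69829240", "6989926", "699951396"
Leaf count: 6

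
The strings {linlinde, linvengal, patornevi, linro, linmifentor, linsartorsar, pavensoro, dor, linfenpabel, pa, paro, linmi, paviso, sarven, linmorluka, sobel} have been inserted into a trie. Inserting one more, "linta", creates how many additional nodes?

2

Walking "linta" from the root, the first 3 characters ("lin") follow existing edges; "t" is the first miss.
So 5 − 3 = 2 new nodes.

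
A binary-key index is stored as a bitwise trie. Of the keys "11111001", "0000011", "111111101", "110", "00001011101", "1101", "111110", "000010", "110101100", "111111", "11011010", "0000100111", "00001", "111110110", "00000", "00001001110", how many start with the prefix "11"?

Traverse to the node for "11", then collect every word in that subtree.
Matches: "110", "1101", "110101100", "11011010", "111110", "11111001", "111110110", "111111", "111111101"
Count: 9

9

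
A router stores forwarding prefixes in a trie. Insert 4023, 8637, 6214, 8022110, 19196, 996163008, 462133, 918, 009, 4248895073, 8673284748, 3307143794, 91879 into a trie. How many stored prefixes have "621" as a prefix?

1

Filter for entries beginning with "621":
Matches: "6214"
Count: 1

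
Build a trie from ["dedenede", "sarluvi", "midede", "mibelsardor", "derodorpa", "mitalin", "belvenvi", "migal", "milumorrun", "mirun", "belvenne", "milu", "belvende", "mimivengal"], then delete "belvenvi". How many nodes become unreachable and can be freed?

2

A node on "belvenvi"'s path can go only if nothing else ends at it or branches off below it.
The suffix "vi" (2 nodes) is used only by "belvenvi"; the node for "belven" still has the child "n", so pruning stops there.
Nodes removed: 2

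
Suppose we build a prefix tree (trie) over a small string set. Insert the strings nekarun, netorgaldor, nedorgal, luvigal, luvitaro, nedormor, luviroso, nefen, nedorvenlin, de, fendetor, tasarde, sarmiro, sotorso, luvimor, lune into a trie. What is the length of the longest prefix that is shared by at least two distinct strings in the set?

5

Look for the deepest trie node that still has at least two words in its subtree.
"nedorgal" and "nedormor" agree on "nedor" (5 characters) before diverging; nothing deeper is shared.
Longest shared-prefix length: 5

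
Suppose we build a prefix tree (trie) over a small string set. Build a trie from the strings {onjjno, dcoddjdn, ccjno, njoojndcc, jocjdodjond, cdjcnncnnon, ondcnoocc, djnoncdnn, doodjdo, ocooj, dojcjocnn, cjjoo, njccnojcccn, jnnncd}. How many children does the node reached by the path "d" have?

3

Follow the path "d" to its node, then look at its outgoing edges.
Characters that immediately follow "d" among the stored strings: {c, j, o}.
That node has 3 child edges.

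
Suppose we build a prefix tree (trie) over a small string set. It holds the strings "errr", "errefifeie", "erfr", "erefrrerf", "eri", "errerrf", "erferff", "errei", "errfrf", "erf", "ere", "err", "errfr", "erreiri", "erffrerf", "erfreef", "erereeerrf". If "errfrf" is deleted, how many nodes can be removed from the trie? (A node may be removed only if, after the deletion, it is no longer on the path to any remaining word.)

1

After clearing the end-marker at "errfrf", prune upward until reaching a node still needed by another word.
The suffix "f" (1 node) is used only by "errfrf"; "errfr" is itself a stored word, so pruning stops there.
Nodes removed: 1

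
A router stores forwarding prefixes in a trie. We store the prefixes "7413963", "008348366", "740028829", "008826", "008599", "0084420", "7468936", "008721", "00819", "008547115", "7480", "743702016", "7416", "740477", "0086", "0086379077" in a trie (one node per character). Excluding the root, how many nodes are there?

68

Insert word by word; a character creates a node only if that edge doesn't already exist:
  "7413963" → 7 new (7, 4, 1, 3, 9, 6, 3)
  "008348366" → 9 new (0, 0, 8, 3, 4, 8, 3, 6, 6)
  "740028829" → prefix "74" already present; 7 new (0, 0, 2, 8, 8, 2, 9)
  "008826" → prefix "008" already present; 3 new (8, 2, 6)
  "008599" → prefix "008" already present; 3 new (5, 9, 9)
  "0084420" → prefix "008" already present; 4 new (4, 4, 2, 0)
  "7468936" → prefix "74" already present; 5 new (6, 8, 9, 3, 6)
  "008721" → prefix "008" already present; 3 new (7, 2, 1)
  "00819" → prefix "008" already present; 2 new (1, 9)
  "008547115" → prefix "0085" already present; 5 new (4, 7, 1, 1, 5)
  "7480" → prefix "74" already present; 2 new (8, 0)
  "743702016" → prefix "74" already present; 7 new (3, 7, 0, 2, 0, 1, 6)
  "7416" → prefix "741" already present; 1 new (6)
  "740477" → prefix "740" already present; 3 new (4, 7, 7)
  "0086" → prefix "008" already present; 1 new (6)
  "0086379077" → prefix "0086" already present; 6 new (3, 7, 9, 0, 7, 7)
Total nodes = 7 + 9 + 7 + 3 + 3 + 4 + 5 + 3 + 2 + 5 + 2 + 7 + 1 + 3 + 1 + 6 = 68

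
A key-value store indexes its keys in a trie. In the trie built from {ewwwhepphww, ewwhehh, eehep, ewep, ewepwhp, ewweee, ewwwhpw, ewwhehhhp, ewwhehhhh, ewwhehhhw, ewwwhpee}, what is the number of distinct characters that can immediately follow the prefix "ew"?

2

Walk "ew" from the root, arriving at one node.
Distinct next characters after "ew": e, w.
That node has 2 child edges.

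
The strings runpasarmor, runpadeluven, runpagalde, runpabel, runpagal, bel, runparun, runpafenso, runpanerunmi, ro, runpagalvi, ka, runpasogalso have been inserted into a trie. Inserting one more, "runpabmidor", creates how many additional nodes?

"runpab" is already a path in the trie; the remaining "midor" must be added.
New nodes needed: |"runpabmidor"| − 6 = 11 − 6 = 5.

5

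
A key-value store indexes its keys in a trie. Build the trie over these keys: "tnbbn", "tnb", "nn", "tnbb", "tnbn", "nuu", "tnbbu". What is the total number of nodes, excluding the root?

Trace insertions, counting only characters that open a new branch:
  "tnbbn" → 5 new (t, n, b, b, n)
  "tnb" → prefix "tnb" already present; 0 new (none)
  "nn" → 2 new (n, n)
  "tnbb" → prefix "tnbb" already present; 0 new (none)
  "tnbn" → prefix "tnb" already present; 1 new (n)
  "nuu" → prefix "n" already present; 2 new (u, u)
  "tnbbu" → prefix "tnbb" already present; 1 new (u)
Total nodes = 5 + 0 + 2 + 0 + 1 + 2 + 1 = 11

11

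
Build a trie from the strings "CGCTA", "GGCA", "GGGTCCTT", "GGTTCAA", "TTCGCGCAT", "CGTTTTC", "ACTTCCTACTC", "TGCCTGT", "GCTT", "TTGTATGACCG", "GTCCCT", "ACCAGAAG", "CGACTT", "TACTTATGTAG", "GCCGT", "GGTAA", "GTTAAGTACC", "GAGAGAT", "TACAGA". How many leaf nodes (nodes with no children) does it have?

19

Leaves are exactly the stored words that no other stored word extends.
Those words: "ACCAGAAG", "ACTTCCTACTC", "CGACTT", "CGCTA", "CGTTTTC", "GAGAGAT", "GCCGT", "GCTT", "GGCA", "GGGTCCTT", "GGTAA", "GGTTCAA", "GTCCCT", "GTTAAGTACC", "TACAGA", "TACTTATGTAG", "TGCCTGT", "TTCGCGCAT", "TTGTATGACCG"
Leaf count: 19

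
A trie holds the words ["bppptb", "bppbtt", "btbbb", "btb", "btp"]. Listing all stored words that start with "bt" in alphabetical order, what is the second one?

btbbb

DFS of the "bt" subtree visits, in order: "btb", "btbbb", "btp"
Position 2: btbbb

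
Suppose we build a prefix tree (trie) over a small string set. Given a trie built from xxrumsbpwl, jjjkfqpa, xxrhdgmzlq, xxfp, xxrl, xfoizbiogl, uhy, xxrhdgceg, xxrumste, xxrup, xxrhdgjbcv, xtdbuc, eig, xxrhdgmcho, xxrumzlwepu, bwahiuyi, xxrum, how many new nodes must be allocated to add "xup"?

2

"x" is already a path in the trie; the remaining "up" must be added.
New nodes needed: |"xup"| − 1 = 3 − 1 = 2.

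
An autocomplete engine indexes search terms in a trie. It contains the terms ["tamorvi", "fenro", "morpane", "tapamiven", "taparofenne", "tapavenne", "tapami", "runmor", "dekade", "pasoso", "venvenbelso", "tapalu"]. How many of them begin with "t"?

Filter for entries beginning with "t":
Matches: "tamorvi", "tapalu", "tapami", "tapamiven", "taparofenne", "tapavenne"
Count: 6

6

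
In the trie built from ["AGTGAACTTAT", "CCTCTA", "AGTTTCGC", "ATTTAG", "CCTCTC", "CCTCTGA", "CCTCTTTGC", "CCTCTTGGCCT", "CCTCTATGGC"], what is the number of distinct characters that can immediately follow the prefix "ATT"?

1

The children of the "ATT" node are the distinct next characters among strings starting with "ATT".
Distinct next characters after "ATT": T.
That node has 1 child edge.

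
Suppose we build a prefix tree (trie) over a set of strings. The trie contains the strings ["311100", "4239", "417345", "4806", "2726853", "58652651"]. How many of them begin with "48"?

1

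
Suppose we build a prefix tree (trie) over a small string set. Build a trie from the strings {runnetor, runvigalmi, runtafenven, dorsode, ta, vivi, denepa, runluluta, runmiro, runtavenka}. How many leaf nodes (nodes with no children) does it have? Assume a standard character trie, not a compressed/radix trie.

10

A leaf is a node with no children — equivalently, the end of a word that is not a proper prefix of any other stored word.
Those words: "denepa", "dorsode", "runluluta", "runmiro", "runnetor", "runtafenven", "runtavenka", "runvigalmi", "ta", "vivi"
Leaf count: 10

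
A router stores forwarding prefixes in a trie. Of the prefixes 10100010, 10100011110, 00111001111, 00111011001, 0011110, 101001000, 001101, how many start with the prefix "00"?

4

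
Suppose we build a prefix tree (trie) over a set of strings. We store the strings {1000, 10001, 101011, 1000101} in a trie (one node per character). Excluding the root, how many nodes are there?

11

Count nodes per top-level branch (shared prefixes stored once):
  '1'-branch (1000, 10001, 1000101, 101011): 11 nodes
Sum: 11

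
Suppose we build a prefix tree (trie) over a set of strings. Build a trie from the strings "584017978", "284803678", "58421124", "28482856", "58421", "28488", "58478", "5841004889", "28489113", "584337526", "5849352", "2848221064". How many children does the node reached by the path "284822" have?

Follow the path "284822" to its node, then look at its outgoing edges.
Distinct next characters after "284822": 1.
That node has 1 child edge.

1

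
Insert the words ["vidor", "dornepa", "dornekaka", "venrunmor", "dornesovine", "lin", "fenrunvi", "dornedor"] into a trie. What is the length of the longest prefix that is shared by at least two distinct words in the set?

5

The deepest shared node is where two words last agree before diverging.
"dornedor" and "dornekaka" agree on "dorne" (5 characters) before diverging; nothing deeper is shared.
Longest shared-prefix length: 5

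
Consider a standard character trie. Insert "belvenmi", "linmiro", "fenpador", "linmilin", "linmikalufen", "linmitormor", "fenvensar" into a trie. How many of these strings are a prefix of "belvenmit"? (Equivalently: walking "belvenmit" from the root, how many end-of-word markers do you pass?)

1

Walk "belvenmit" from the root; an end-of-word marker is hit whenever a stored word is a prefix of "belvenmit".
Prefixes of the query that are stored words: "belvenmi"
Count: 1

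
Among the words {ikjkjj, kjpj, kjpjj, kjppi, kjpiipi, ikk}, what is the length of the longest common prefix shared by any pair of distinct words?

4

Look for the deepest trie node that still has at least two words in its subtree.
e.g. "kjpj" and "kjpjj" share the prefix "kjpj" of length 4; no pair shares a longer one.
Longest shared-prefix length: 4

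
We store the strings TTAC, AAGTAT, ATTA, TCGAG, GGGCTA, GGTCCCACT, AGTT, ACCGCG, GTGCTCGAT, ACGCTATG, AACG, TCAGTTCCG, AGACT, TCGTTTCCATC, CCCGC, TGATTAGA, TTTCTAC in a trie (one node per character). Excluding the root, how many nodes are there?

89

Trace insertions, counting only characters that open a new branch:
  "TTAC" → 4 new (T, T, A, C)
  "AAGTAT" → 6 new (A, A, G, T, A, T)
  "ATTA" → prefix "A" already present; 3 new (T, T, A)
  "TCGAG" → prefix "T" already present; 4 new (C, G, A, G)
  "GGGCTA" → 6 new (G, G, G, C, T, A)
  "GGTCCCACT" → prefix "GG" already present; 7 new (T, C, C, C, A, C, T)
  "AGTT" → prefix "A" already present; 3 new (G, T, T)
  "ACCGCG" → prefix "A" already present; 5 new (C, C, G, C, G)
  "GTGCTCGAT" → prefix "G" already present; 8 new (T, G, C, T, C, G, A, T)
  "ACGCTATG" → prefix "AC" already present; 6 new (G, C, T, A, T, G)
  "AACG" → prefix "AA" already present; 2 new (C, G)
  "TCAGTTCCG" → prefix "TC" already present; 7 new (A, G, T, T, C, C, G)
  "AGACT" → prefix "AG" already present; 3 new (A, C, T)
  "TCGTTTCCATC" → prefix "TCG" already present; 8 new (T, T, T, C, C, A, T, C)
  "CCCGC" → 5 new (C, C, C, G, C)
  "TGATTAGA" → prefix "T" already present; 7 new (G, A, T, T, A, G, A)
  "TTTCTAC" → prefix "TT" already present; 5 new (T, C, T, A, C)
Total nodes = 4 + 6 + 3 + 4 + 6 + 7 + 3 + 5 + 8 + 6 + 2 + 7 + 3 + 8 + 5 + 7 + 5 = 89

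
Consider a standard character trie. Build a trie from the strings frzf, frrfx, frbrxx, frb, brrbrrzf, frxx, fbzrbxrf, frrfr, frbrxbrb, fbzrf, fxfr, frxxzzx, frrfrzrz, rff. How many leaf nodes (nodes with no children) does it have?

11

A leaf is a node with no children — equivalently, the end of a word that is not a proper prefix of any other stored word.
Those words: "brrbrrzf", "fbzrbxrf", "fbzrf", "frbrxbrb", "frbrxx", "frrfrzrz", "frrfx", "frxxzzx", "frzf", "fxfr", "rff"
Leaf count: 11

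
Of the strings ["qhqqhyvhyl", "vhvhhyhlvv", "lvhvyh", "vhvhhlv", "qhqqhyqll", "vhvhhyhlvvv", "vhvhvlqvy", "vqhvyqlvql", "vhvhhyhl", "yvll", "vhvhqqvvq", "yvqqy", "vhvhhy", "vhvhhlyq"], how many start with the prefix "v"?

9

Filter for entries beginning with "v":
Words under "v": vhvhhlv, vhvhhlyq, vhvhhy, vhvhhyhl, vhvhhyhlvv, vhvhhyhlvvv, vhvhqqvvq, vhvhvlqvy, vqhvyqlvql
Count: 9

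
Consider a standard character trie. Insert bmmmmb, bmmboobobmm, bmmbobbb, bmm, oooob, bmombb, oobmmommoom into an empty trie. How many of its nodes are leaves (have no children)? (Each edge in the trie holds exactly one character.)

Leaves are exactly the stored words that no other stored word extends.
Those words: "bmmbobbb", "bmmboobobmm", "bmmmmb", "bmombb", "oobmmommoom", "oooob"
Leaf count: 6

6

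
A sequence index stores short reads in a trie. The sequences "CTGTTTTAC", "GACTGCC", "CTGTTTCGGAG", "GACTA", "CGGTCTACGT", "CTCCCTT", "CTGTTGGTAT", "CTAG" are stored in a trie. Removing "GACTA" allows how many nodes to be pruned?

1

A node on "GACTA"'s path can go only if nothing else ends at it or branches off below it.
The suffix "A" (1 node) is used only by "GACTA"; the node for "GACT" still has the child "G", so pruning stops there.
Nodes removed: 1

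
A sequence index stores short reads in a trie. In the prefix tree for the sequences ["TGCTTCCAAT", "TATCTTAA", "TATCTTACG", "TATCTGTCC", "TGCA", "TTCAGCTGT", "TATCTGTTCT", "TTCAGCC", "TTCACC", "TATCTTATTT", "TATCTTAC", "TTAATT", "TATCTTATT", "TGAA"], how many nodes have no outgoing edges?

A leaf is a node with no children — equivalently, the end of a word that is not a proper prefix of any other stored word.
Those words: "TATCTGTCC", "TATCTGTTCT", "TATCTTAA", "TATCTTACG", "TATCTTATTT", "TGAA", "TGCA", "TGCTTCCAAT", "TTAATT", "TTCACC", "TTCAGCC", "TTCAGCTGT"
Leaf count: 12

12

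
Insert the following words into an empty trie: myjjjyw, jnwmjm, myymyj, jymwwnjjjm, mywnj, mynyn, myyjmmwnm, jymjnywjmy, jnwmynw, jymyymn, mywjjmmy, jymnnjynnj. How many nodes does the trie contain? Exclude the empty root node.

Count nodes per top-level branch (shared prefixes stored once):
  'j'-branch (jnwmjm, jnwmynw, jymjnywjmy, jymnnjynnj, jymwwnjjjm, jymyymn): 36 nodes
  'm'-branch (myjjjyw, mynyn, mywjjmmy, mywnj, myyjmmwnm, myymyj): 28 nodes
Sum: 64

64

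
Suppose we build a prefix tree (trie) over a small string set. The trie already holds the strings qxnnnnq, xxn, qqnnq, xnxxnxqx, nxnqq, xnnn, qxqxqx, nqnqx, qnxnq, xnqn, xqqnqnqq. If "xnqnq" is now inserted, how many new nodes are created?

1

Walking "xnqnq" from the root, the first 4 characters ("xnqn") follow existing edges; "q" is the first miss.
Each of the 1 remaining characters creates one node.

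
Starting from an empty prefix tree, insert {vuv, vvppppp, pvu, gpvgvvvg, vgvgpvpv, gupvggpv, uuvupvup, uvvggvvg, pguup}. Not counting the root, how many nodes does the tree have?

Count nodes per top-level branch (shared prefixes stored once):
  'g'-branch (gpvgvvvg, gupvggpv): 15 nodes
  'p'-branch (pguup, pvu): 7 nodes
  'u'-branch (uuvupvup, uvvggvvg): 15 nodes
  'v'-branch (vgvgpvpv, vuv, vvppppp): 16 nodes
Sum: 53

53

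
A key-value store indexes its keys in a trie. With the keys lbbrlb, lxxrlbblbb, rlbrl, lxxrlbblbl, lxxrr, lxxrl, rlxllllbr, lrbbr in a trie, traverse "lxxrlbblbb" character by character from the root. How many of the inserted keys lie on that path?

2

Check each prefix of "lxxrlbblbb" against the stored set — each match is an end-marker on the path.
Prefixes of the query that are stored words: "lxxrl", "lxxrlbblbb"
Count: 2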